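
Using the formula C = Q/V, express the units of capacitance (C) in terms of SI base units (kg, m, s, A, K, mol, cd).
Units of each symbol in C = Q/V:
  Q (charge, in coulombs): s·A
  V (voltage, in volts): kg·m²/(s³·A)  → in the denominator, contributes s³·A/(kg·m²)

Multiplying the contributions: [s·A] · [s³·A/(kg·m²)]
Adding exponents of each base unit: kg: -1, m: -2, s: 4, A: 2
SI base units of capacitance: s⁴·A²/(kg·m²)

Answer: s⁴·A²/(kg·m²)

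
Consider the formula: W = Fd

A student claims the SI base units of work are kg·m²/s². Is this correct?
Units of each symbol in W = Fd:
  F (force): kg·m/s²
  d (displacement): m

Multiplying the contributions: [kg·m/s²] · [m]
Adding exponents of each base unit: kg: 1, m: 2, s: -2
SI base units of work: kg·m²/s²

The claimed units kg·m²/s² match the derived units, so the claim is correct.

Answer: Yes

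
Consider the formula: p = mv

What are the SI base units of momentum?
Units of each symbol in p = mv:
  m (mass): kg
  v (velocity): m/s

Multiplying the contributions: [kg] · [m/s]
Adding exponents of each base unit: kg: 1, m: 1, s: -1
SI base units of momentum: kg·m/s

Answer: kg·m/s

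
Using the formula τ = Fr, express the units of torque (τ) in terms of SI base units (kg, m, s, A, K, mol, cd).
Units of each symbol in τ = Fr:
  F (force): kg·m/s²
  r (lever arm): m

Multiplying the contributions: [kg·m/s²] · [m]
Adding exponents of each base unit: kg: 1, m: 2, s: -2
SI base units of torque: kg·m²/s²

Answer: kg·m²/s²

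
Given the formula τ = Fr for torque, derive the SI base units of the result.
Units of each symbol in τ = Fr:
  F (force): kg·m/s²
  r (lever arm): m

Multiplying the contributions: [kg·m/s²] · [m]
Adding exponents of each base unit: kg: 1, m: 2, s: -2
SI base units of torque: kg·m²/s²

Answer: kg·m²/s²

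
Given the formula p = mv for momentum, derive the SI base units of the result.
Units of each symbol in p = mv:
  m (mass): kg
  v (velocity): m/s

Multiplying the contributions: [kg] · [m/s]
Adding exponents of each base unit: kg: 1, m: 1, s: -1
SI base units of momentum: kg·m/s

Answer: kg·m/s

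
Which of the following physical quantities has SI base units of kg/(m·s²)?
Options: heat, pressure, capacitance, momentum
Checking the SI base units of each option:
  heat (Q = mcΔT): kg·m²/s²  ✗
  pressure (P = F/A): kg/(m·s²)  ✓ matches
  capacitance (C = Q/V): s⁴·A²/(kg·m²)  ✗
  momentum (p = mv): kg·m/s  ✗

Only pressure has units kg/(m·s²).

Answer: pressure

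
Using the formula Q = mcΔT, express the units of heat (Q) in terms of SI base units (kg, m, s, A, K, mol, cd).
Units of each symbol in Q = mcΔT:
  m (mass): kg
  c (specific heat capacity, in J/(kg·K)): m²/(s²·K)
  ΔT (temperature change): K

Multiplying the contributions: [kg] · [m²/(s²·K)] · [K]
Adding exponents of each base unit: kg: 1, m: 2, s: -2
SI base units of heat: kg·m²/s²

Answer: kg·m²/s²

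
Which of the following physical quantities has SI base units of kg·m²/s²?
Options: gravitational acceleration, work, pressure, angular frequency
Checking the SI base units of each option:
  gravitational acceleration (g = GM/r²): m/s²  ✗
  work (W = Fd): kg·m²/s²  ✓ matches
  pressure (P = F/A): kg/(m·s²)  ✗
  angular frequency (ω = 2πf): 1/s  ✗

Only work has units kg·m²/s².

Answer: work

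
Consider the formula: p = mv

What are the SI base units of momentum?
Units of each symbol in p = mv:
  m (mass): kg
  v (velocity): m/s

Multiplying the contributions: [kg] · [m/s]
Adding exponents of each base unit: kg: 1, m: 1, s: -1
SI base units of momentum: kg·m/s

Answer: kg·m/s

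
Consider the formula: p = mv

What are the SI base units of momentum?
Units of each symbol in p = mv:
  m (mass): kg
  v (velocity): m/s

Multiplying the contributions: [kg] · [m/s]
Adding exponents of each base unit: kg: 1, m: 1, s: -1
SI base units of momentum: kg·m/s

Answer: kg·m/s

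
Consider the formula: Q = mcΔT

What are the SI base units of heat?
Units of each symbol in Q = mcΔT:
  m (mass): kg
  c (specific heat capacity, in J/(kg·K)): m²/(s²·K)
  ΔT (temperature change): K

Multiplying the contributions: [kg] · [m²/(s²·K)] · [K]
Adding exponents of each base unit: kg: 1, m: 2, s: -2
SI base units of heat: kg·m²/s²

Answer: kg·m²/s²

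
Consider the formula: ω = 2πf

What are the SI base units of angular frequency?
Units of each symbol in ω = 2πf:
  f (frequency): 1/s
  The factor 2π is dimensionless.

Multiplying the contributions: [1/s]
Adding exponents of each base unit: s: -1
SI base units of angular frequency: 1/s

Answer: 1/s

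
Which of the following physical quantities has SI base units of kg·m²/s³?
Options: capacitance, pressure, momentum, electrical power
Checking the SI base units of each option:
  capacitance (C = Q/V): s⁴·A²/(kg·m²)  ✗
  pressure (P = F/A): kg/(m·s²)  ✗
  momentum (p = mv): kg·m/s  ✗
  electrical power (P = IV): kg·m²/s³  ✓ matches

Only electrical power has units kg·m²/s³.

Answer: electrical power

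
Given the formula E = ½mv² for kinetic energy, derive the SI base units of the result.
Units of each symbol in E = ½mv²:
  m (mass): kg
  v (speed): m/s  → to the power 2, contributes m²/s²
  The factor ½ is dimensionless.

Multiplying the contributions: [kg] · [m²/s²]
Adding exponents of each base unit: kg: 1, m: 2, s: -2
SI base units of kinetic energy: kg·m²/s²

Answer: kg·m²/s²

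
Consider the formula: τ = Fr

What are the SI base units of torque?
Units of each symbol in τ = Fr:
  F (force): kg·m/s²
  r (lever arm): m

Multiplying the contributions: [kg·m/s²] · [m]
Adding exponents of each base unit: kg: 1, m: 2, s: -2
SI base units of torque: kg·m²/s²

Answer: kg·m²/s²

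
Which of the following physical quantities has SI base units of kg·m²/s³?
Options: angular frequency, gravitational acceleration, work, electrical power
Checking the SI base units of each option:
  angular frequency (ω = 2πf): 1/s  ✗
  gravitational acceleration (g = GM/r²): m/s²  ✗
  work (W = Fd): kg·m²/s²  ✗
  electrical power (P = IV): kg·m²/s³  ✓ matches

Only electrical power has units kg·m²/s³.

Answer: electrical power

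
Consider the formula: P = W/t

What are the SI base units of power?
Units of each symbol in P = W/t:
  W (work): kg·m²/s²
  t (time): s  → in the denominator, contributes 1/s

Multiplying the contributions: [kg·m²/s²] · [1/s]
Adding exponents of each base unit: kg: 1, m: 2, s: -3
SI base units of power: kg·m²/s³

Answer: kg·m²/s³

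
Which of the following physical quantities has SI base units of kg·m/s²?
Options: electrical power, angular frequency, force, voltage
Checking the SI base units of each option:
  electrical power (P = IV): kg·m²/s³  ✗
  angular frequency (ω = 2πf): 1/s  ✗
  force (F = ma): kg·m/s²  ✓ matches
  voltage (V = IR): kg·m²/(s³·A)  ✗

Only force has units kg·m/s².

Answer: force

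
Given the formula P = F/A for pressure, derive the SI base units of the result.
Units of each symbol in P = F/A:
  F (force): kg·m/s²
  A (area): m²  → in the denominator, contributes 1/m²

Multiplying the contributions: [kg·m/s²] · [1/m²]
Adding exponents of each base unit: kg: 1, m: -1, s: -2
SI base units of pressure: kg/(m·s²)

Answer: kg/(m·s²)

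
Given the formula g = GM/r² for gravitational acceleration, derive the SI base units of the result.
Units of each symbol in g = GM/r²:
  G (gravitational constant): m³/(kg·s²)
  M (mass): kg
  r (distance): m  → to the power 2 in the denominator, contributes 1/m²

Multiplying the contributions: [m³/(kg·s²)] · [kg] · [1/m²]
Adding exponents of each base unit: m: 1, s: -2
SI base units of gravitational acceleration: m/s²

Answer: m/s²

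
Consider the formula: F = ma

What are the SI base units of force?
Units of each symbol in F = ma:
  m (mass): kg
  a (acceleration): m/s²

Multiplying the contributions: [kg] · [m/s²]
Adding exponents of each base unit: kg: 1, m: 1, s: -2
SI base units of force: kg·m/s²

Answer: kg·m/s²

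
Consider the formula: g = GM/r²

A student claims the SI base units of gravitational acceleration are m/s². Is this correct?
Units of each symbol in g = GM/r²:
  G (gravitational constant): m³/(kg·s²)
  M (mass): kg
  r (distance): m  → to the power 2 in the denominator, contributes 1/m²

Multiplying the contributions: [m³/(kg·s²)] · [kg] · [1/m²]
Adding exponents of each base unit: m: 1, s: -2
SI base units of gravitational acceleration: m/s²

The claimed units m/s² match the derived units, so the claim is correct.

Answer: Yes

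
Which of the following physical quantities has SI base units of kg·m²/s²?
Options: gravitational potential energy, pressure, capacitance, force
Checking the SI base units of each option:
  gravitational potential energy (U = -GMm/r): kg·m²/s²  ✓ matches
  pressure (P = F/A): kg/(m·s²)  ✗
  capacitance (C = Q/V): s⁴·A²/(kg·m²)  ✗
  force (F = ma): kg·m/s²  ✗

Only gravitational potential energy has units kg·m²/s².

Answer: gravitational potential energy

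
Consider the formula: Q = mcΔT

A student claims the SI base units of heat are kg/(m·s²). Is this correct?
Units of each symbol in Q = mcΔT:
  m (mass): kg
  c (specific heat capacity, in J/(kg·K)): m²/(s²·K)
  ΔT (temperature change): K

Multiplying the contributions: [kg] · [m²/(s²·K)] · [K]
Adding exponents of each base unit: kg: 1, m: 2, s: -2
SI base units of heat: kg·m²/s²

The claimed units kg/(m·s²) (exponents kg: 1, m: -1, s: -2) do not match the derived units kg·m²/s² (exponents kg: 1, m: 2, s: -2), so the claim is incorrect.

Answer: No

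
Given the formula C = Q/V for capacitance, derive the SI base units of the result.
Units of each symbol in C = Q/V:
  Q (charge, in coulombs): s·A
  V (voltage, in volts): kg·m²/(s³·A)  → in the denominator, contributes s³·A/(kg·m²)

Multiplying the contributions: [s·A] · [s³·A/(kg·m²)]
Adding exponents of each base unit: kg: -1, m: -2, s: 4, A: 2
SI base units of capacitance: s⁴·A²/(kg·m²)

Answer: s⁴·A²/(kg·m²)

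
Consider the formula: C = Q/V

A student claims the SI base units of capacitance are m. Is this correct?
Units of each symbol in C = Q/V:
  Q (charge, in coulombs): s·A
  V (voltage, in volts): kg·m²/(s³·A)  → in the denominator, contributes s³·A/(kg·m²)

Multiplying the contributions: [s·A] · [s³·A/(kg·m²)]
Adding exponents of each base unit: kg: -1, m: -2, s: 4, A: 2
SI base units of capacitance: s⁴·A²/(kg·m²)

The claimed units m (exponents m: 1) do not match the derived units s⁴·A²/(kg·m²) (exponents kg: -1, m: -2, s: 4, A: 2), so the claim is incorrect.

Answer: No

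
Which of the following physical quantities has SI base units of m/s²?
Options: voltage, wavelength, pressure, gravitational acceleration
Checking the SI base units of each option:
  voltage (V = IR): kg·m²/(s³·A)  ✗
  wavelength (λ = v/f): m  ✗
  pressure (P = F/A): kg/(m·s²)  ✗
  gravitational acceleration (g = GM/r²): m/s²  ✓ matches

Only gravitational acceleration has units m/s².

Answer: gravitational acceleration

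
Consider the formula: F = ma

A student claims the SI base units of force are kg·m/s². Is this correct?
Units of each symbol in F = ma:
  m (mass): kg
  a (acceleration): m/s²

Multiplying the contributions: [kg] · [m/s²]
Adding exponents of each base unit: kg: 1, m: 1, s: -2
SI base units of force: kg·m/s²

The claimed units kg·m/s² match the derived units, so the claim is correct.

Answer: Yes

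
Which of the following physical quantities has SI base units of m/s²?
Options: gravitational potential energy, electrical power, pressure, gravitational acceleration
Checking the SI base units of each option:
  gravitational potential energy (U = -GMm/r): kg·m²/s²  ✗
  electrical power (P = IV): kg·m²/s³  ✗
  pressure (P = F/A): kg/(m·s²)  ✗
  gravitational acceleration (g = GM/r²): m/s²  ✓ matches

Only gravitational acceleration has units m/s².

Answer: gravitational acceleration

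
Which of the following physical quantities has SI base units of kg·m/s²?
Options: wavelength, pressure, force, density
Checking the SI base units of each option:
  wavelength (λ = v/f): m  ✗
  pressure (P = F/A): kg/(m·s²)  ✗
  force (F = ma): kg·m/s²  ✓ matches
  density (ρ = m/V): kg/m³  ✗

Only force has units kg·m/s².

Answer: force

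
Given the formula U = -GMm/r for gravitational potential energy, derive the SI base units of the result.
Units of each symbol in U = -GMm/r:
  G (gravitational constant): m³/(kg·s²)
  M (mass): kg
  m (mass): kg
  r (distance): m  → in the denominator, contributes 1/m
  The minus sign does not affect the units.

Multiplying the contributions: [m³/(kg·s²)] · [kg] · [kg] · [1/m]
Adding exponents of each base unit: kg: 1, m: 2, s: -2
SI base units of gravitational potential energy: kg·m²/s²

Answer: kg·m²/s²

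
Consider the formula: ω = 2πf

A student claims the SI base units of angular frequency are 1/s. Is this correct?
Units of each symbol in ω = 2πf:
  f (frequency): 1/s
  The factor 2π is dimensionless.

Multiplying the contributions: [1/s]
Adding exponents of each base unit: s: -1
SI base units of angular frequency: 1/s

The claimed units 1/s match the derived units, so the claim is correct.

Answer: Yes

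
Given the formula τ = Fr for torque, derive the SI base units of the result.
Units of each symbol in τ = Fr:
  F (force): kg·m/s²
  r (lever arm): m

Multiplying the contributions: [kg·m/s²] · [m]
Adding exponents of each base unit: kg: 1, m: 2, s: -2
SI base units of torque: kg·m²/s²

Answer: kg·m²/s²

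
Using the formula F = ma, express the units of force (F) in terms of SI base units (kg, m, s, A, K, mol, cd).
Units of each symbol in F = ma:
  m (mass): kg
  a (acceleration): m/s²

Multiplying the contributions: [kg] · [m/s²]
Adding exponents of each base unit: kg: 1, m: 1, s: -2
SI base units of force: kg·m/s²

Answer: kg·m/s²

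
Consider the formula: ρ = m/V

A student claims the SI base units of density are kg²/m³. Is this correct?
Units of each symbol in ρ = m/V:
  m (mass): kg
  V (volume): m³  → in the denominator, contributes 1/m³

Multiplying the contributions: [kg] · [1/m³]
Adding exponents of each base unit: kg: 1, m: -3
SI base units of density: kg/m³

The claimed units kg²/m³ (exponents kg: 2, m: -3) do not match the derived units kg/m³ (exponents kg: 1, m: -3), so the claim is incorrect.

Answer: No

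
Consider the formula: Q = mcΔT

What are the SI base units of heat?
Units of each symbol in Q = mcΔT:
  m (mass): kg
  c (specific heat capacity, in J/(kg·K)): m²/(s²·K)
  ΔT (temperature change): K

Multiplying the contributions: [kg] · [m²/(s²·K)] · [K]
Adding exponents of each base unit: kg: 1, m: 2, s: -2
SI base units of heat: kg·m²/s²

Answer: kg·m²/s²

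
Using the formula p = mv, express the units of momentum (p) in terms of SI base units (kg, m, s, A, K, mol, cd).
Units of each symbol in p = mv:
  m (mass): kg
  v (velocity): m/s

Multiplying the contributions: [kg] · [m/s]
Adding exponents of each base unit: kg: 1, m: 1, s: -1
SI base units of momentum: kg·m/s

Answer: kg·m/s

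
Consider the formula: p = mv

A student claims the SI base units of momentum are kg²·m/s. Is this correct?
Units of each symbol in p = mv:
  m (mass): kg
  v (velocity): m/s

Multiplying the contributions: [kg] · [m/s]
Adding exponents of each base unit: kg: 1, m: 1, s: -1
SI base units of momentum: kg·m/s

The claimed units kg²·m/s (exponents kg: 2, m: 1, s: -1) do not match the derived units kg·m/s (exponents kg: 1, m: 1, s: -1), so the claim is incorrect.

Answer: No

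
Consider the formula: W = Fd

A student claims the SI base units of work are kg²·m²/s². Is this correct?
Units of each symbol in W = Fd:
  F (force): kg·m/s²
  d (displacement): m

Multiplying the contributions: [kg·m/s²] · [m]
Adding exponents of each base unit: kg: 1, m: 2, s: -2
SI base units of work: kg·m²/s²

The claimed units kg²·m²/s² (exponents kg: 2, m: 2, s: -2) do not match the derived units kg·m²/s² (exponents kg: 1, m: 2, s: -2), so the claim is incorrect.

Answer: No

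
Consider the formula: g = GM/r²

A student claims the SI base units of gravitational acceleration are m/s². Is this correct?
Units of each symbol in g = GM/r²:
  G (gravitational constant): m³/(kg·s²)
  M (mass): kg
  r (distance): m  → to the power 2 in the denominator, contributes 1/m²

Multiplying the contributions: [m³/(kg·s²)] · [kg] · [1/m²]
Adding exponents of each base unit: m: 1, s: -2
SI base units of gravitational acceleration: m/s²

The claimed units m/s² match the derived units, so the claim is correct.

Answer: Yes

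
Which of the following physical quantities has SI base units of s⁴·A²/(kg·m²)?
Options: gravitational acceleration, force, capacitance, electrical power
Checking the SI base units of each option:
  gravitational acceleration (g = GM/r²): m/s²  ✗
  force (F = ma): kg·m/s²  ✗
  capacitance (C = Q/V): s⁴·A²/(kg·m²)  ✓ matches
  electrical power (P = IV): kg·m²/s³  ✗

Only capacitance has units s⁴·A²/(kg·m²).

Answer: capacitance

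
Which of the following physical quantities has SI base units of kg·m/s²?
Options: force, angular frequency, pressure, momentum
Checking the SI base units of each option:
  force (F = ma): kg·m/s²  ✓ matches
  angular frequency (ω = 2πf): 1/s  ✗
  pressure (P = F/A): kg/(m·s²)  ✗
  momentum (p = mv): kg·m/s  ✗

Only force has units kg·m/s².

Answer: force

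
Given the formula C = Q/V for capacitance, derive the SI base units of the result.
Units of each symbol in C = Q/V:
  Q (charge, in coulombs): s·A
  V (voltage, in volts): kg·m²/(s³·A)  → in the denominator, contributes s³·A/(kg·m²)

Multiplying the contributions: [s·A] · [s³·A/(kg·m²)]
Adding exponents of each base unit: kg: -1, m: -2, s: 4, A: 2
SI base units of capacitance: s⁴·A²/(kg·m²)

Answer: s⁴·A²/(kg·m²)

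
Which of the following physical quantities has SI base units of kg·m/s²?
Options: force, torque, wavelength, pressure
Checking the SI base units of each option:
  force (F = ma): kg·m/s²  ✓ matches
  torque (τ = Fr): kg·m²/s²  ✗
  wavelength (λ = v/f): m  ✗
  pressure (P = F/A): kg/(m·s²)  ✗

Only force has units kg·m/s².

Answer: force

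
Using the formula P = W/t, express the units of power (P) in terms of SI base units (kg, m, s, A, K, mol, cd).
Units of each symbol in P = W/t:
  W (work): kg·m²/s²
  t (time): s  → in the denominator, contributes 1/s

Multiplying the contributions: [kg·m²/s²] · [1/s]
Adding exponents of each base unit: kg: 1, m: 2, s: -3
SI base units of power: kg·m²/s³

Answer: kg·m²/s³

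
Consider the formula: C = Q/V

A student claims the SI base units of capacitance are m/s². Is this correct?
Units of each symbol in C = Q/V:
  Q (charge, in coulombs): s·A
  V (voltage, in volts): kg·m²/(s³·A)  → in the denominator, contributes s³·A/(kg·m²)

Multiplying the contributions: [s·A] · [s³·A/(kg·m²)]
Adding exponents of each base unit: kg: -1, m: -2, s: 4, A: 2
SI base units of capacitance: s⁴·A²/(kg·m²)

The claimed units m/s² (exponents m: 1, s: -2) do not match the derived units s⁴·A²/(kg·m²) (exponents kg: -1, m: -2, s: 4, A: 2), so the claim is incorrect.

Answer: No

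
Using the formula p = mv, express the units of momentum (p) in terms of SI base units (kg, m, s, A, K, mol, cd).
Units of each symbol in p = mv:
  m (mass): kg
  v (velocity): m/s

Multiplying the contributions: [kg] · [m/s]
Adding exponents of each base unit: kg: 1, m: 1, s: -1
SI base units of momentum: kg·m/s

Answer: kg·m/s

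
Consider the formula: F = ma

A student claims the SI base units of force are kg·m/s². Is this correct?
Units of each symbol in F = ma:
  m (mass): kg
  a (acceleration): m/s²

Multiplying the contributions: [kg] · [m/s²]
Adding exponents of each base unit: kg: 1, m: 1, s: -2
SI base units of force: kg·m/s²

The claimed units kg·m/s² match the derived units, so the claim is correct.

Answer: Yes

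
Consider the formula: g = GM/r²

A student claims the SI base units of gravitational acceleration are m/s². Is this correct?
Units of each symbol in g = GM/r²:
  G (gravitational constant): m³/(kg·s²)
  M (mass): kg
  r (distance): m  → to the power 2 in the denominator, contributes 1/m²

Multiplying the contributions: [m³/(kg·s²)] · [kg] · [1/m²]
Adding exponents of each base unit: m: 1, s: -2
SI base units of gravitational acceleration: m/s²

The claimed units m/s² match the derived units, so the claim is correct.

Answer: Yes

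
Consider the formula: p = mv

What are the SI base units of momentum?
Units of each symbol in p = mv:
  m (mass): kg
  v (velocity): m/s

Multiplying the contributions: [kg] · [m/s]
Adding exponents of each base unit: kg: 1, m: 1, s: -1
SI base units of momentum: kg·m/s

Answer: kg·m/s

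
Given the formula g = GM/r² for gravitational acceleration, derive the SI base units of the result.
Units of each symbol in g = GM/r²:
  G (gravitational constant): m³/(kg·s²)
  M (mass): kg
  r (distance): m  → to the power 2 in the denominator, contributes 1/m²

Multiplying the contributions: [m³/(kg·s²)] · [kg] · [1/m²]
Adding exponents of each base unit: m: 1, s: -2
SI base units of gravitational acceleration: m/s²

Answer: m/s²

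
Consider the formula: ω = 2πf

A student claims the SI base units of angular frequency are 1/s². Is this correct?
Units of each symbol in ω = 2πf:
  f (frequency): 1/s
  The factor 2π is dimensionless.

Multiplying the contributions: [1/s]
Adding exponents of each base unit: s: -1
SI base units of angular frequency: 1/s

The claimed units 1/s² (exponents s: -2) do not match the derived units 1/s (exponents s: -1), so the claim is incorrect.

Answer: No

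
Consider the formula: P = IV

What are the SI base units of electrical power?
Units of each symbol in P = IV:
  I (current): A
  V (voltage, in volts): kg·m²/(s³·A)

Multiplying the contributions: [A] · [kg·m²/(s³·A)]
Adding exponents of each base unit: kg: 1, m: 2, s: -3
SI base units of electrical power: kg·m²/s³

Answer: kg·m²/s³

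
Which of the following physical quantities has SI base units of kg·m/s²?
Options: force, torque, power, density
Checking the SI base units of each option:
  force (F = ma): kg·m/s²  ✓ matches
  torque (τ = Fr): kg·m²/s²  ✗
  power (P = W/t): kg·m²/s³  ✗
  density (ρ = m/V): kg/m³  ✗

Only force has units kg·m/s².

Answer: force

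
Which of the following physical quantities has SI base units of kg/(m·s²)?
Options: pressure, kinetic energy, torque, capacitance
Checking the SI base units of each option:
  pressure (P = F/A): kg/(m·s²)  ✓ matches
  kinetic energy (E = ½mv²): kg·m²/s²  ✗
  torque (τ = Fr): kg·m²/s²  ✗
  capacitance (C = Q/V): s⁴·A²/(kg·m²)  ✗

Only pressure has units kg/(m·s²).

Answer: pressure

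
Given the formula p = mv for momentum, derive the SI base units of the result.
Units of each symbol in p = mv:
  m (mass): kg
  v (velocity): m/s

Multiplying the contributions: [kg] · [m/s]
Adding exponents of each base unit: kg: 1, m: 1, s: -1
SI base units of momentum: kg·m/s

Answer: kg·m/s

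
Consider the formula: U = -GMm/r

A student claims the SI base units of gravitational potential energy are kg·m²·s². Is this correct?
Units of each symbol in U = -GMm/r:
  G (gravitational constant): m³/(kg·s²)
  M (mass): kg
  m (mass): kg
  r (distance): m  → in the denominator, contributes 1/m
  The minus sign does not affect the units.

Multiplying the contributions: [m³/(kg·s²)] · [kg] · [kg] · [1/m]
Adding exponents of each base unit: kg: 1, m: 2, s: -2
SI base units of gravitational potential energy: kg·m²/s²

The claimed units kg·m²·s² (exponents kg: 1, m: 2, s: 2) do not match the derived units kg·m²/s² (exponents kg: 1, m: 2, s: -2), so the claim is incorrect.

Answer: No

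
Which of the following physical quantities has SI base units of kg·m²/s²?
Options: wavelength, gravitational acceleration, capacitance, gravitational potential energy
Checking the SI base units of each option:
  wavelength (λ = v/f): m  ✗
  gravitational acceleration (g = GM/r²): m/s²  ✗
  capacitance (C = Q/V): s⁴·A²/(kg·m²)  ✗
  gravitational potential energy (U = -GMm/r): kg·m²/s²  ✓ matches

Only gravitational potential energy has units kg·m²/s².

Answer: gravitational potential energy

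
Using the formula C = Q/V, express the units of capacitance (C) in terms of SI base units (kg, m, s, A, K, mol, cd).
Units of each symbol in C = Q/V:
  Q (charge, in coulombs): s·A
  V (voltage, in volts): kg·m²/(s³·A)  → in the denominator, contributes s³·A/(kg·m²)

Multiplying the contributions: [s·A] · [s³·A/(kg·m²)]
Adding exponents of each base unit: kg: -1, m: -2, s: 4, A: 2
SI base units of capacitance: s⁴·A²/(kg·m²)

Answer: s⁴·A²/(kg·m²)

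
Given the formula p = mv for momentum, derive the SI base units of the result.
Units of each symbol in p = mv:
  m (mass): kg
  v (velocity): m/s

Multiplying the contributions: [kg] · [m/s]
Adding exponents of each base unit: kg: 1, m: 1, s: -1
SI base units of momentum: kg·m/s

Answer: kg·m/s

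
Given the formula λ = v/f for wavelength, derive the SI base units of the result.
Units of each symbol in λ = v/f:
  v (wave speed): m/s
  f (frequency): 1/s  → in the denominator, contributes s

Multiplying the contributions: [m/s] · [s]
Adding exponents of each base unit: m: 1
SI base units of wavelength: m

Answer: m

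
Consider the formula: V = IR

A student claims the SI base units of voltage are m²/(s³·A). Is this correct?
Units of each symbol in V = IR:
  I (current): A
  R (resistance, in ohms): kg·m²/(s³·A²)

Multiplying the contributions: [A] · [kg·m²/(s³·A²)]
Adding exponents of each base unit: kg: 1, m: 2, s: -3, A: -1
SI base units of voltage: kg·m²/(s³·A)

The claimed units m²/(s³·A) (exponents m: 2, s: -3, A: -1) do not match the derived units kg·m²/(s³·A) (exponents kg: 1, m: 2, s: -3, A: -1), so the claim is incorrect.

Answer: No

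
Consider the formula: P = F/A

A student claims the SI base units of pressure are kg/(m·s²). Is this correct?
Units of each symbol in P = F/A:
  F (force): kg·m/s²
  A (area): m²  → in the denominator, contributes 1/m²

Multiplying the contributions: [kg·m/s²] · [1/m²]
Adding exponents of each base unit: kg: 1, m: -1, s: -2
SI base units of pressure: kg/(m·s²)

The claimed units kg/(m·s²) match the derived units, so the claim is correct.

Answer: Yes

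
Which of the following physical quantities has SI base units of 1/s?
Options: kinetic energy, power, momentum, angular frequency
Checking the SI base units of each option:
  kinetic energy (E = ½mv²): kg·m²/s²  ✗
  power (P = W/t): kg·m²/s³  ✗
  momentum (p = mv): kg·m/s  ✗
  angular frequency (ω = 2πf): 1/s  ✓ matches

Only angular frequency has units 1/s.

Answer: angular frequency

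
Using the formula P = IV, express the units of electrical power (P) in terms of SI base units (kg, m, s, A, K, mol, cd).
Units of each symbol in P = IV:
  I (current): A
  V (voltage, in volts): kg·m²/(s³·A)

Multiplying the contributions: [A] · [kg·m²/(s³·A)]
Adding exponents of each base unit: kg: 1, m: 2, s: -3
SI base units of electrical power: kg·m²/s³

Answer: kg·m²/s³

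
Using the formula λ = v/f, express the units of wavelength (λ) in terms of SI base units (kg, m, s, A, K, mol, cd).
Units of each symbol in λ = v/f:
  v (wave speed): m/s
  f (frequency): 1/s  → in the denominator, contributes s

Multiplying the contributions: [m/s] · [s]
Adding exponents of each base unit: m: 1
SI base units of wavelength: m

Answer: m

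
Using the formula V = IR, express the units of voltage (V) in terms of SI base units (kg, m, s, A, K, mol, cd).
Units of each symbol in V = IR:
  I (current): A
  R (resistance, in ohms): kg·m²/(s³·A²)

Multiplying the contributions: [A] · [kg·m²/(s³·A²)]
Adding exponents of each base unit: kg: 1, m: 2, s: -3, A: -1
SI base units of voltage: kg·m²/(s³·A)

Answer: kg·m²/(s³·A)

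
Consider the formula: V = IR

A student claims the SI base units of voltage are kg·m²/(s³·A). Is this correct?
Units of each symbol in V = IR:
  I (current): A
  R (resistance, in ohms): kg·m²/(s³·A²)

Multiplying the contributions: [A] · [kg·m²/(s³·A²)]
Adding exponents of each base unit: kg: 1, m: 2, s: -3, A: -1
SI base units of voltage: kg·m²/(s³·A)

The claimed units kg·m²/(s³·A) match the derived units, so the claim is correct.

Answer: Yes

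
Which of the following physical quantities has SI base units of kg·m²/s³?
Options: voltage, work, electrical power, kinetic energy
Checking the SI base units of each option:
  voltage (V = IR): kg·m²/(s³·A)  ✗
  work (W = Fd): kg·m²/s²  ✗
  electrical power (P = IV): kg·m²/s³  ✓ matches
  kinetic energy (E = ½mv²): kg·m²/s²  ✗

Only electrical power has units kg·m²/s³.

Answer: electrical power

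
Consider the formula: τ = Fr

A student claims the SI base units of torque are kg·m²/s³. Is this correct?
Units of each symbol in τ = Fr:
  F (force): kg·m/s²
  r (lever arm): m

Multiplying the contributions: [kg·m/s²] · [m]
Adding exponents of each base unit: kg: 1, m: 2, s: -2
SI base units of torque: kg·m²/s²

The claimed units kg·m²/s³ (exponents kg: 1, m: 2, s: -3) do not match the derived units kg·m²/s² (exponents kg: 1, m: 2, s: -2), so the claim is incorrect.

Answer: No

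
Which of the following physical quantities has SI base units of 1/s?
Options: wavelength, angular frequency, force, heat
Checking the SI base units of each option:
  wavelength (λ = v/f): m  ✗
  angular frequency (ω = 2πf): 1/s  ✓ matches
  force (F = ma): kg·m/s²  ✗
  heat (Q = mcΔT): kg·m²/s²  ✗

Only angular frequency has units 1/s.

Answer: angular frequency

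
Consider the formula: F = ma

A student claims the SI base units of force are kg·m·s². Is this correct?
Units of each symbol in F = ma:
  m (mass): kg
  a (acceleration): m/s²

Multiplying the contributions: [kg] · [m/s²]
Adding exponents of each base unit: kg: 1, m: 1, s: -2
SI base units of force: kg·m/s²

The claimed units kg·m·s² (exponents kg: 1, m: 1, s: 2) do not match the derived units kg·m/s² (exponents kg: 1, m: 1, s: -2), so the claim is incorrect.

Answer: No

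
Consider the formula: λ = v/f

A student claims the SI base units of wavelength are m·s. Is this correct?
Units of each symbol in λ = v/f:
  v (wave speed): m/s
  f (frequency): 1/s  → in the denominator, contributes s

Multiplying the contributions: [m/s] · [s]
Adding exponents of each base unit: m: 1
SI base units of wavelength: m

The claimed units m·s (exponents m: 1, s: 1) do not match the derived units m (exponents m: 1), so the claim is incorrect.

Answer: No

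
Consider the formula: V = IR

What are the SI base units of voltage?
Units of each symbol in V = IR:
  I (current): A
  R (resistance, in ohms): kg·m²/(s³·A²)

Multiplying the contributions: [A] · [kg·m²/(s³·A²)]
Adding exponents of each base unit: kg: 1, m: 2, s: -3, A: -1
SI base units of voltage: kg·m²/(s³·A)

Answer: kg·m²/(s³·A)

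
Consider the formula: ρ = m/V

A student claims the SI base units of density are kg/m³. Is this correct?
Units of each symbol in ρ = m/V:
  m (mass): kg
  V (volume): m³  → in the denominator, contributes 1/m³

Multiplying the contributions: [kg] · [1/m³]
Adding exponents of each base unit: kg: 1, m: -3
SI base units of density: kg/m³

The claimed units kg/m³ match the derived units, so the claim is correct.

Answer: Yes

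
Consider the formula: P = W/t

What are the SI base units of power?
Units of each symbol in P = W/t:
  W (work): kg·m²/s²
  t (time): s  → in the denominator, contributes 1/s

Multiplying the contributions: [kg·m²/s²] · [1/s]
Adding exponents of each base unit: kg: 1, m: 2, s: -3
SI base units of power: kg·m²/s³

Answer: kg·m²/s³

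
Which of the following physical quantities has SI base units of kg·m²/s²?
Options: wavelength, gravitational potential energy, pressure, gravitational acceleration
Checking the SI base units of each option:
  wavelength (λ = v/f): m  ✗
  gravitational potential energy (U = -GMm/r): kg·m²/s²  ✓ matches
  pressure (P = F/A): kg/(m·s²)  ✗
  gravitational acceleration (g = GM/r²): m/s²  ✗

Only gravitational potential energy has units kg·m²/s².

Answer: gravitational potential energy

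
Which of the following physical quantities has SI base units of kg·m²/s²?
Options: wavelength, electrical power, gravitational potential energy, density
Checking the SI base units of each option:
  wavelength (λ = v/f): m  ✗
  electrical power (P = IV): kg·m²/s³  ✗
  gravitational potential energy (U = -GMm/r): kg·m²/s²  ✓ matches
  density (ρ = m/V): kg/m³  ✗

Only gravitational potential energy has units kg·m²/s².

Answer: gravitational potential energy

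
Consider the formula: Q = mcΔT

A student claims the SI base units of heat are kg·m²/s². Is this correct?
Units of each symbol in Q = mcΔT:
  m (mass): kg
  c (specific heat capacity, in J/(kg·K)): m²/(s²·K)
  ΔT (temperature change): K

Multiplying the contributions: [kg] · [m²/(s²·K)] · [K]
Adding exponents of each base unit: kg: 1, m: 2, s: -2
SI base units of heat: kg·m²/s²

The claimed units kg·m²/s² match the derived units, so the claim is correct.

Answer: Yes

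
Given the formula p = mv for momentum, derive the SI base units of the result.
Units of each symbol in p = mv:
  m (mass): kg
  v (velocity): m/s

Multiplying the contributions: [kg] · [m/s]
Adding exponents of each base unit: kg: 1, m: 1, s: -1
SI base units of momentum: kg·m/s

Answer: kg·m/s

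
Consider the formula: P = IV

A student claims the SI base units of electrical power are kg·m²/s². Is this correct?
Units of each symbol in P = IV:
  I (current): A
  V (voltage, in volts): kg·m²/(s³·A)

Multiplying the contributions: [A] · [kg·m²/(s³·A)]
Adding exponents of each base unit: kg: 1, m: 2, s: -3
SI base units of electrical power: kg·m²/s³

The claimed units kg·m²/s² (exponents kg: 1, m: 2, s: -2) do not match the derived units kg·m²/s³ (exponents kg: 1, m: 2, s: -3), so the claim is incorrect.

Answer: No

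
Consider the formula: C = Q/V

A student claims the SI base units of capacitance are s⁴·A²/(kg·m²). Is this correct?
Units of each symbol in C = Q/V:
  Q (charge, in coulombs): s·A
  V (voltage, in volts): kg·m²/(s³·A)  → in the denominator, contributes s³·A/(kg·m²)

Multiplying the contributions: [s·A] · [s³·A/(kg·m²)]
Adding exponents of each base unit: kg: -1, m: -2, s: 4, A: 2
SI base units of capacitance: s⁴·A²/(kg·m²)

The claimed units s⁴·A²/(kg·m²) match the derived units, so the claim is correct.

Answer: Yes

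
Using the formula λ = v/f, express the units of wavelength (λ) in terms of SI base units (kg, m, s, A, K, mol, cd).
Units of each symbol in λ = v/f:
  v (wave speed): m/s
  f (frequency): 1/s  → in the denominator, contributes s

Multiplying the contributions: [m/s] · [s]
Adding exponents of each base unit: m: 1
SI base units of wavelength: m

Answer: m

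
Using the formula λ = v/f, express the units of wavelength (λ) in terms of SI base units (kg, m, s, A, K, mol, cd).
Units of each symbol in λ = v/f:
  v (wave speed): m/s
  f (frequency): 1/s  → in the denominator, contributes s

Multiplying the contributions: [m/s] · [s]
Adding exponents of each base unit: m: 1
SI base units of wavelength: m

Answer: m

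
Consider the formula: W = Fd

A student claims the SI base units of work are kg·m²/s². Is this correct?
Units of each symbol in W = Fd:
  F (force): kg·m/s²
  d (displacement): m

Multiplying the contributions: [kg·m/s²] · [m]
Adding exponents of each base unit: kg: 1, m: 2, s: -2
SI base units of work: kg·m²/s²

The claimed units kg·m²/s² match the derived units, so the claim is correct.

Answer: Yes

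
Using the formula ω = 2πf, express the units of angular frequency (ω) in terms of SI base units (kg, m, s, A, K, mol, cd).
Units of each symbol in ω = 2πf:
  f (frequency): 1/s
  The factor 2π is dimensionless.

Multiplying the contributions: [1/s]
Adding exponents of each base unit: s: -1
SI base units of angular frequency: 1/s

Answer: 1/s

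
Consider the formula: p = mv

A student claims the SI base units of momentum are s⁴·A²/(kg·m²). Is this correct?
Units of each symbol in p = mv:
  m (mass): kg
  v (velocity): m/s

Multiplying the contributions: [kg] · [m/s]
Adding exponents of each base unit: kg: 1, m: 1, s: -1
SI base units of momentum: kg·m/s

The claimed units s⁴·A²/(kg·m²) (exponents kg: -1, m: -2, s: 4, A: 2) do not match the derived units kg·m/s (exponents kg: 1, m: 1, s: -1), so the claim is incorrect.

Answer: No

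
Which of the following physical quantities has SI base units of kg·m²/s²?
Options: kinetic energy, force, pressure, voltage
Checking the SI base units of each option:
  kinetic energy (E = ½mv²): kg·m²/s²  ✓ matches
  force (F = ma): kg·m/s²  ✗
  pressure (P = F/A): kg/(m·s²)  ✗
  voltage (V = IR): kg·m²/(s³·A)  ✗

Only kinetic energy has units kg·m²/s².

Answer: kinetic energy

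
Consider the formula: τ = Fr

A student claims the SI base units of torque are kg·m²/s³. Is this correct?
Units of each symbol in τ = Fr:
  F (force): kg·m/s²
  r (lever arm): m

Multiplying the contributions: [kg·m/s²] · [m]
Adding exponents of each base unit: kg: 1, m: 2, s: -2
SI base units of torque: kg·m²/s²

The claimed units kg·m²/s³ (exponents kg: 1, m: 2, s: -3) do not match the derived units kg·m²/s² (exponents kg: 1, m: 2, s: -2), so the claim is incorrect.

Answer: No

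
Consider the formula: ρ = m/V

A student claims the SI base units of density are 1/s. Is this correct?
Units of each symbol in ρ = m/V:
  m (mass): kg
  V (volume): m³  → in the denominator, contributes 1/m³

Multiplying the contributions: [kg] · [1/m³]
Adding exponents of each base unit: kg: 1, m: -3
SI base units of density: kg/m³

The claimed units 1/s (exponents s: -1) do not match the derived units kg/m³ (exponents kg: 1, m: -3), so the claim is incorrect.

Answer: No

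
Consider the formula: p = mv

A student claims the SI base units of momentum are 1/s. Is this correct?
Units of each symbol in p = mv:
  m (mass): kg
  v (velocity): m/s

Multiplying the contributions: [kg] · [m/s]
Adding exponents of each base unit: kg: 1, m: 1, s: -1
SI base units of momentum: kg·m/s

The claimed units 1/s (exponents s: -1) do not match the derived units kg·m/s (exponents kg: 1, m: 1, s: -1), so the claim is incorrect.

Answer: No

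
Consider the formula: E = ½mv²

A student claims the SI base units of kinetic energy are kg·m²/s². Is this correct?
Units of each symbol in E = ½mv²:
  m (mass): kg
  v (speed): m/s  → to the power 2, contributes m²/s²
  The factor ½ is dimensionless.

Multiplying the contributions: [kg] · [m²/s²]
Adding exponents of each base unit: kg: 1, m: 2, s: -2
SI base units of kinetic energy: kg·m²/s²

The claimed units kg·m²/s² match the derived units, so the claim is correct.

Answer: Yes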